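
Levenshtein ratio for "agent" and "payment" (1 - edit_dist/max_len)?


Word 1: "agent" (length 5)
Word 2: "payment" (length 7)
One optimal edit sequence:
  1. insert 'p'  (+1)
  2. keep 'a'
  3. insert 'y'  (+1)
  4. substitute 'g' -> 'm'  (+1)
  5. keep 'e'
  6. keep 'n'
  7. keep 't'
Edit distance = 3
Max length = max(5, 7) = 7
Similarity = 1 - 3/7
= 0.5714


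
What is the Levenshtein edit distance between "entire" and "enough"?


Word 1: "entire" (length 6)
Word 2: "enough" (length 6)
One optimal edit sequence (insert/delete/substitute each cost 1):
  1. keep 'e'
  2. keep 'n'
  3. substitute 't' -> 'o'  (+1)
  4. substitute 'i' -> 'u'  (+1)
  5. substitute 'r' -> 'g'  (+1)
  6. substitute 'e' -> 'h'  (+1)
Total edit operations: 4
Edit distance = 4


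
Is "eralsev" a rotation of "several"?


Word: "several", Candidate: "eralsev"
Method: check if candidate is substring of word+word
"severalseveral" contains "eralsev"? Yes
Is rotation = Yes


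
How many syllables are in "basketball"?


Word: "basketball"
Syllable breakdown: bas-ket-ball
Counting: 3 parts
= 3 syllables


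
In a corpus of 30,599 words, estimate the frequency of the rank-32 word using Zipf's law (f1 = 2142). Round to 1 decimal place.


Zipf's law: f(r) = f(1) / r
f(1) = 2142
f(32) = 2142 / 32
= 66.9 occurrences


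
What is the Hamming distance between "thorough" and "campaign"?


Comparing character by character (same length = 8):
  Pos 0: 't' vs 'c' !=
  Pos 1: 'h' vs 'a' !=
  Pos 2: 'o' vs 'm' !=
  Pos 3: 'r' vs 'p' !=
  Pos 4: 'o' vs 'a' !=
  Pos 5: 'u' vs 'i' !=
  Pos 6: 'g' vs 'g' =
  Pos 7: 'h' vs 'n' !=
Hamming distance = 7


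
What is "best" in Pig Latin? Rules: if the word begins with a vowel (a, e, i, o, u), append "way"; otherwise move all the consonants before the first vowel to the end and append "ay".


Word: "best"
Starts with consonant(s) → move to end, add 'ay'
Consonant cluster: "b"
Pig Latin = "estbay"


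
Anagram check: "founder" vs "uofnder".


Word 1: "founder" → sorted: defnoru
Word 2: "uofnder" → sorted: defnoru
Same letters? defnoru == defnoru
Anagram = Yes


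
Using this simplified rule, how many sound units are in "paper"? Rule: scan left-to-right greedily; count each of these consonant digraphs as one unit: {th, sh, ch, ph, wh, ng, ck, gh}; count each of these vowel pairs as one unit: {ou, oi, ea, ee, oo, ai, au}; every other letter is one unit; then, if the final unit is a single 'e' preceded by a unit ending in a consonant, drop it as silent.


Word: "paper" (5 letters)
Left-to-right scan:
  [1] 'p' (letter)
  [2] 'a' (letter)
  [3] 'p' (letter)
  [4] 'e' (letter)
  [5] 'r' (letter)
Units from scan: 5
Sound units = 5 units


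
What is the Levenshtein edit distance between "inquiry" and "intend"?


Word 1: "inquiry" (length 7)
Word 2: "intend" (length 6)
One optimal edit sequence (insert/delete/substitute each cost 1):
  1. keep 'i'
  2. keep 'n'
  3. delete 'q'  (+1)
  4. substitute 'u' -> 't'  (+1)
  5. substitute 'i' -> 'e'  (+1)
  6. substitute 'r' -> 'n'  (+1)
  7. substitute 'y' -> 'd'  (+1)
Total edit operations: 5
Edit distance = 5


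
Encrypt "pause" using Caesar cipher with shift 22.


Word: "pause"
Shift: 22
Each letter → (letter + shift) mod 26:
  'p' (15) + 22 = 11 → 'l'
  'a' (0) + 22 = 22 → 'w'
  'u' (20) + 22 = 16 → 'q'
  's' (18) + 22 = 14 → 'o'
  'e' (4) + 22 = 0 → 'a'
Result = "lwqoa"


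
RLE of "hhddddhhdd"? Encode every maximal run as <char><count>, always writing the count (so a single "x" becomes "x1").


String: "hhddddhhdd"
Scanning for consecutive runs:
  'h' x 2
  'd' x 4
  'h' x 2
  'd' x 2
RLE = "h2d4h2d2"


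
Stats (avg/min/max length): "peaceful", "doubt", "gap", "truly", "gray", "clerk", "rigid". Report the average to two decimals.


Lengths: "peaceful"=8, "doubt"=5, "gap"=3, "truly"=5, "gray"=4, "clerk"=5, "rigid"=5
Sum = 35, Count = 7
Average = 35/7 = 5.00
= avg=5.00, min=3, max=8


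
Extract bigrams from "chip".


Word: "chip" (length 4)
Number of bigrams = 4 - 2 + 1 = 3
  Position 0: "ch"
  Position 1: "hi"
  Position 2: "ip"
Bigrams = "ch", "hi", "ip"


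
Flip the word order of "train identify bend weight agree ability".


Original: "train identify bend weight agree ability"
Words (1..n): train | identify | bend | weight | agree | ability
Reversed (n..1): ability | agree | weight | bend | identify | train
Result = "ability agree weight bend identify train"


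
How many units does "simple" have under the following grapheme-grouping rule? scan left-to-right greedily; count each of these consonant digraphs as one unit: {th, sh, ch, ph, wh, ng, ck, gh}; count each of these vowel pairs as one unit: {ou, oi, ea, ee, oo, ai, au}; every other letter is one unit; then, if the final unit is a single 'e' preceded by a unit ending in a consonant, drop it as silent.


Word: "simple" (6 letters)
Left-to-right scan:
  1. 's' (letter)
  2. 'i' (letter)
  3. 'm' (letter)
  4. 'p' (letter)
  5. 'l' (letter)
  6. 'e' (letter)
Units from scan: 6
Final unit is 'e' after a consonant -> drop as silent (-1)
Sound units = 5 units


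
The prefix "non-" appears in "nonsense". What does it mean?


Prefix: non-
As in: nonsense -> non- + sense
Meaning = not


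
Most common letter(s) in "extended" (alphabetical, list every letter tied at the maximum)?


Word: "extended"
Letter counts:
  'd': 2
  'e': 3
  'n': 1
  't': 1
  'x': 1
Maximum count = 3
Most frequent = 'e' (3 times each)


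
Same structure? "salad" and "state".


Pattern of "salad": [0, 1, 2, 1, 3]
Pattern of "state": [0, 1, 2, 1, 3]
Patterns match
Same pattern = Yes


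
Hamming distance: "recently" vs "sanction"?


Comparing character by character (same length = 8):
  Pos 0: 'r' vs 's' !=
  Pos 1: 'e' vs 'a' !=
  Pos 2: 'c' vs 'n' !=
  Pos 3: 'e' vs 'c' !=
  Pos 4: 'n' vs 't' !=
  Pos 5: 't' vs 'i' !=
  Pos 6: 'l' vs 'o' !=
  Pos 7: 'y' vs 'n' !=
Hamming distance = 8


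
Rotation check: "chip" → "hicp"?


Word: "chip", Candidate: "hicp"
Method: check if candidate is substring of word+word
"chipchip" contains "hicp"? No
Is rotation = No


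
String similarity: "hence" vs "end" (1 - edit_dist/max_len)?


Word 1: "hence" (length 5)
Word 2: "end" (length 3)
One optimal edit sequence:
  1. delete 'h'  (+1)
  2. keep 'e'
  3. keep 'n'
  4. delete 'c'  (+1)
  5. substitute 'e' -> 'd'  (+1)
Edit distance = 3
Max length = max(5, 3) = 5
Similarity = 1 - 3/5
= 0.4000


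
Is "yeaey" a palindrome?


Word: "yeaey"
Reversed: "yeaey"
Forward == Backward? yeaey == yeaey
Palindrome = Yes


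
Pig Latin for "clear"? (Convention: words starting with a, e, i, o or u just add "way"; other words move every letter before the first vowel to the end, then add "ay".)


Word: "clear"
Starts with consonant(s) → move to end, add 'ay'
Consonant cluster: "cl"
Pig Latin = "earclay"


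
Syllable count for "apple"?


Word: "apple"
Syllable breakdown: ap-ple
Counting: 2 parts
= 2 syllables


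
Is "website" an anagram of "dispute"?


Word 1: "dispute" → sorted: deipstu
Word 2: "website" → sorted: beeistw
Same letters? deipstu != beeistw
Anagram = No


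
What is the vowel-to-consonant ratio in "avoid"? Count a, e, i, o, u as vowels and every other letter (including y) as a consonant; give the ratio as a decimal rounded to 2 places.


Word: "avoid"
Vowels (a,e,i,o,u): 3
Consonants: 2
Ratio = 3/2
= 1.50


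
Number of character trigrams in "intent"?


Word: "intent" (length 6)
Number of 3-grams = length - 3 + 1 = 6 - 3 + 1
= 4


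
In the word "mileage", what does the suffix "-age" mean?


Suffix: -age
Example: mileage = mile + -age
Meaning = result / collection


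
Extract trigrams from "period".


Word: "period" (length 6)
Number of trigrams = 6 - 3 + 1 = 4
  Position 0: "per"
  Position 1: "eri"
  Position 2: "rio"
  Position 3: "iod"
Trigrams = "per", "eri", "rio", "iod"


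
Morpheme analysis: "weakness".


Word: "weakness"
Morphemes: weak | -ness
Each morpheme carries meaning
= 2 morphemes


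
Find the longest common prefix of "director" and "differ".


Word 1: "director"
Word 2: "differ"
Comparing from start:
  Pos 0: 'd' == 'd'
  Pos 1: 'i' == 'i'
  Pos 2: 'r' != 'f' (stop)
LCP = "di" (length 2)


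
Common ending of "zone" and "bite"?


Word 1: "zone"
Word 2: "bite"
Comparing from end:
  Pos -1: 'e' == 'e'
  Pos -2: 'n' != 't' (stop)
LCS = "e" (length 1)


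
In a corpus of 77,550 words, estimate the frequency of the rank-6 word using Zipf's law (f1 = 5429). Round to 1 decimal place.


Zipf's law: f(r) = f(1) / r
f(1) = 5429
f(6) = 5429 / 6
= 904.8 occurrences


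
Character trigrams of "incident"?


Word: "incident" (length 8)
Number of trigrams = 8 - 3 + 1 = 6
  Position 0: "inc"
  Position 1: "nci"
  Position 2: "cid"
  Position 3: "ide"
  Position 4: "den"
  Position 5: "ent"
Trigrams = "inc", "nci", "cid", "ide", "den", "ent"


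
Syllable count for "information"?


Word: "information"
Syllable breakdown: in / for / ma / tion
Counting: 4 parts
= 4 syllables


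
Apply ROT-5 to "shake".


Word: "shake"
Shift: 5
Each letter → (letter + shift) mod 26:
  's' (18) + 5 = 23 → 'x'
  'h' (7) + 5 = 12 → 'm'
  'a' (0) + 5 = 5 → 'f'
  'k' (10) + 5 = 15 → 'p'
  'e' (4) + 5 = 9 → 'j'
Result = "xmfpj"


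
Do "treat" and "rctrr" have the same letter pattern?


Pattern of "treat": [0, 1, 2, 3, 0]
Pattern of "rctrr": [0, 1, 2, 0, 0]
Patterns do not match
Same pattern = No


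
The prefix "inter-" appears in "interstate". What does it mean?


Prefix: inter-
Example: interstate (inter- + state)
Meaning = between


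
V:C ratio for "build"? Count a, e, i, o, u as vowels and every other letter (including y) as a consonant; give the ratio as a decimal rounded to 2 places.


Word: "build"
Vowels (a,e,i,o,u): 2
Consonants: 3
Ratio = 2/3
= 0.67


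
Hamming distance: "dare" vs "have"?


Comparing character by character (same length = 4):
  Pos 0: 'd' vs 'h' !=
  Pos 1: 'a' vs 'a' =
  Pos 2: 'r' vs 'v' !=
  Pos 3: 'e' vs 'e' =
Hamming distance = 2


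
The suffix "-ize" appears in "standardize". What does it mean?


Suffix: -ize
Example: standardize = standard + -ize
Meaning = to make


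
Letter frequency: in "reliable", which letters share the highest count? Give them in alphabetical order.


Word: "reliable"
Letter counts:
  'a': 1
  'b': 1
  'e': 2
  'i': 1
  'l': 2
  'r': 1
Maximum count = 2
Most frequent = 'e', 'l' (2 times each)


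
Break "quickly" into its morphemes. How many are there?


Word: "quickly"
Morphemes: quick | -ly
Each morpheme carries meaning
= 2 morphemes


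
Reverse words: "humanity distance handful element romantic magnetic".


Original: "humanity distance handful element romantic magnetic"
Words (1..n): humanity | distance | handful | element | romantic | magnetic
Reversed (n..1): magnetic | romantic | element | handful | distance | humanity
Result = "magnetic romantic element handful distance humanity"


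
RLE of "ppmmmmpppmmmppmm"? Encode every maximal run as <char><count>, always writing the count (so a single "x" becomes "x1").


String: "ppmmmmpppmmmppmm"
Scanning for consecutive runs:
  'p' x 2
  'm' x 4
  'p' x 3
  'm' x 3
  'p' x 2
  'm' x 2
RLE = "p2m4p3m3p2m2"


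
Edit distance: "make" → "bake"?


Word 1: "make" (length 4)
Word 2: "bake" (length 4)
One optimal edit sequence (insert/delete/substitute each cost 1):
  1. substitute 'm' -> 'b'  (+1)
  2. keep 'a'
  3. keep 'k'
  4. keep 'e'
Total edit operations: 1
Edit distance = 1


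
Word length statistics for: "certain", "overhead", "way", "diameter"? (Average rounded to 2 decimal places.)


Lengths: "certain"=7, "overhead"=8, "way"=3, "diameter"=8
Sum = 26, Count = 4
Average = 26/4 = 6.50
= avg=6.50, min=3, max=8


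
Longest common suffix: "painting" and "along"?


Word 1: "painting"
Word 2: "along"
Comparing from end:
  Pos -1: 'g' == 'g'
  Pos -2: 'n' == 'n'
  Pos -3: 'i' != 'o' (stop)
LCS = "ng" (length 2)


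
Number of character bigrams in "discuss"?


Word: "discuss" (length 7)
Number of 2-grams = length - 2 + 1 = 7 - 2 + 1
= 6


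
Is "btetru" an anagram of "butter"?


Word 1: "butter" → sorted: berttu
Word 2: "btetru" → sorted: berttu
Same letters? berttu == berttu
Anagram = Yes


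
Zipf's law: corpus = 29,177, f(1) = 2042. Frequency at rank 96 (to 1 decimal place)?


Zipf's law: f(r) = f(1) / r
f(1) = 2042
f(96) = 2042 / 96
= 21.3 occurrences


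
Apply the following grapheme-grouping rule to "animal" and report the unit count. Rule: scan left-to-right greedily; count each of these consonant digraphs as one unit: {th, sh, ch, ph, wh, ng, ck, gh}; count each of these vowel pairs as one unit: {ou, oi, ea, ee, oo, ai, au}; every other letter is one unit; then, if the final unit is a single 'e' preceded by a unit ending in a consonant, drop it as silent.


Word: "animal" (6 letters)
Left-to-right scan:
  1. 'a' (letter)
  2. 'n' (letter)
  3. 'i' (letter)
  4. 'm' (letter)
  5. 'a' (letter)
  6. 'l' (letter)
Units from scan: 6
Sound units = 6 units


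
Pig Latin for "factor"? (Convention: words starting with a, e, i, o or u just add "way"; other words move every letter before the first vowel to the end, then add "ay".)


Word: "factor"
Starts with consonant(s) → move to end, add 'ay'
Consonant cluster: "f"
Pig Latin = "actorfay"


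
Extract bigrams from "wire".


Word: "wire" (length 4)
Number of bigrams = 4 - 2 + 1 = 3
  Position 0: "wi"
  Position 1: "ir"
  Position 2: "re"
Bigrams = "wi", "ir", "re"


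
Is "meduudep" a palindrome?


Word: "meduudep"
Reversed: "peduudem"
Forward == Backward? meduudep != peduudem
Palindrome = No


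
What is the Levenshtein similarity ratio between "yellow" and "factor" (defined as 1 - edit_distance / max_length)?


Word 1: "yellow" (length 6)
Word 2: "factor" (length 6)
One optimal edit sequence:
  1. substitute 'y' -> 'f'  (+1)
  2. substitute 'e' -> 'a'  (+1)
  3. substitute 'l' -> 'c'  (+1)
  4. substitute 'l' -> 't'  (+1)
  5. keep 'o'
  6. substitute 'w' -> 'r'  (+1)
Edit distance = 5
Max length = max(6, 6) = 6
Similarity = 1 - 5/6
= 0.1667


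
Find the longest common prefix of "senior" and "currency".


Word 1: "senior"
Word 2: "currency"
Comparing from start:
  Pos 0: 's' != 'c' (stop)
LCP = "" (length 0)


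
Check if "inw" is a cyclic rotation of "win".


Word: "win", Candidate: "inw"
Method: check if candidate is substring of word+word
"winwin" contains "inw"? Yes
Is rotation = Yes


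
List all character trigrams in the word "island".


Word: "island" (length 6)
Number of trigrams = 6 - 3 + 1 = 4
  Position 0: "isl"
  Position 1: "sla"
  Position 2: "lan"
  Position 3: "and"
Trigrams = "isl", "sla", "lan", "and"


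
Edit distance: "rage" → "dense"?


Word 1: "rage" (length 4)
Word 2: "dense" (length 5)
One optimal edit sequence (insert/delete/substitute each cost 1):
  1. insert 'd'  (+1)
  2. substitute 'r' -> 'e'  (+1)
  3. substitute 'a' -> 'n'  (+1)
  4. substitute 'g' -> 's'  (+1)
  5. keep 'e'
Total edit operations: 4
Edit distance = 4


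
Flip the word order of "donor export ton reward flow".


Original: "donor export ton reward flow"
Words (1..n): donor | export | ton | reward | flow
Reversed (n..1): flow | reward | ton | export | donor
Result = "flow reward ton export donor"


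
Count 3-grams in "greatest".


Word: "greatest" (length 8)
Number of 3-grams = length - 3 + 1 = 8 - 3 + 1
= 6


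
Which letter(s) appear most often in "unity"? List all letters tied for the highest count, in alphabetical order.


Word: "unity"
Letter counts:
  'i': 1
  'n': 1
  't': 1
  'u': 1
  'y': 1
Maximum count = 1
Most frequent = 'i', 'n', 't', 'u', 'y' (1 time each)


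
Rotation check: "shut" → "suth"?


Word: "shut", Candidate: "suth"
Method: check if candidate is substring of word+word
"shutshut" contains "suth"? No
Is rotation = No


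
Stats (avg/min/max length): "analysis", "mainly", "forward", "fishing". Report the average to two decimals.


Lengths: "analysis"=8, "mainly"=6, "forward"=7, "fishing"=7
Sum = 28, Count = 4
Average = 28/4 = 7.00
= avg=7.00, min=6, max=8


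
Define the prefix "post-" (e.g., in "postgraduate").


Prefix: post-
Example: postgraduate = post- + graduate
Meaning = after


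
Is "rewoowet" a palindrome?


Word: "rewoowet"
Reversed: "tewoower"
Forward == Backward? rewoowet != tewoower
Palindrome = No


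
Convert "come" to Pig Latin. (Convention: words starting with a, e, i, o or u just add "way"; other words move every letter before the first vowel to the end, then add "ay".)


Word: "come"
Starts with consonant(s) → move to end, add 'ay'
Consonant cluster: "c"
Pig Latin = "omecay"


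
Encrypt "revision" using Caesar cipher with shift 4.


Word: "revision"
Shift: 4
Each letter → (letter + shift) mod 26:
  'r' (17) + 4 = 21 → 'v'
  'e' (4) + 4 = 8 → 'i'
  'v' (21) + 4 = 25 → 'z'
  'i' (8) + 4 = 12 → 'm'
  's' (18) + 4 = 22 → 'w'
  'i' (8) + 4 = 12 → 'm'
  'o' (14) + 4 = 18 → 's'
  'n' (13) + 4 = 17 → 'r'
Result = "vizmwmsr"


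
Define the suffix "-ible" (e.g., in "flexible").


Suffix: -ible
Example: flexible (flex + -ible)
Meaning = capable of


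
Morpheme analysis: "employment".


Word: "employment"
Morphemes: employ | -ment
Each morpheme carries meaning
= 2 morphemes


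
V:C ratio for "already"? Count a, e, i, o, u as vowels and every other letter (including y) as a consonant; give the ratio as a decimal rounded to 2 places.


Word: "already"
Vowels (a,e,i,o,u): 3
Consonants: 4
Ratio = 3/4
= 0.75


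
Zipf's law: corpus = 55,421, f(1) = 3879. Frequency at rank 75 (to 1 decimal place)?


Zipf's law: f(r) = f(1) / r
f(1) = 3879
f(75) = 3879 / 75
= 51.7 occurrences


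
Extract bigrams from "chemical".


Word: "chemical" (length 8)
Number of bigrams = 8 - 2 + 1 = 7
  Position 0: "ch"
  Position 1: "he"
  Position 2: "em"
  Position 3: "mi"
  Position 4: "ic"
  Position 5: "ca"
  Position 6: "al"
Bigrams = "ch", "he", "em", "mi", "ic", "ca", "al"


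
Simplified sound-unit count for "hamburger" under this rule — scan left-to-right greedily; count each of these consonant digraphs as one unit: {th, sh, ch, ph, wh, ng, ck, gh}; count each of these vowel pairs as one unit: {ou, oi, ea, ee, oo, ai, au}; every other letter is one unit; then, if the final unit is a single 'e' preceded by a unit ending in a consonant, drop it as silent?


Word: "hamburger" (9 letters)
Left-to-right scan:
  [1] 'h' (letter)
  [2] 'a' (letter)
  [3] 'm' (letter)
  [4] 'b' (letter)
  [5] 'u' (letter)
  [6] 'r' (letter)
  [7] 'g' (letter)
  [8] 'e' (letter)
  [9] 'r' (letter)
Units from scan: 9
Sound units = 9 units


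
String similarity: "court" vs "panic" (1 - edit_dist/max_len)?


Word 1: "court" (length 5)
Word 2: "panic" (length 5)
One optimal edit sequence:
  1. substitute 'c' -> 'p'  (+1)
  2. substitute 'o' -> 'a'  (+1)
  3. substitute 'u' -> 'n'  (+1)
  4. substitute 'r' -> 'i'  (+1)
  5. substitute 't' -> 'c'  (+1)
Edit distance = 5
Max length = max(5, 5) = 5
Similarity = 1 - 5/5
= 0.0000


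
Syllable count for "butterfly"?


Word: "butterfly"
Syllable breakdown: but · ter · fly
Counting: 3 parts
= 3 syllables


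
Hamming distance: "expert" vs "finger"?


Comparing character by character (same length = 6):
  Pos 0: 'e' vs 'f' !=
  Pos 1: 'x' vs 'i' !=
  Pos 2: 'p' vs 'n' !=
  Pos 3: 'e' vs 'g' !=
  Pos 4: 'r' vs 'e' !=
  Pos 5: 't' vs 'r' !=
Hamming distance = 6


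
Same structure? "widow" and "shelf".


Pattern of "widow": [0, 1, 2, 3, 0]
Pattern of "shelf": [0, 1, 2, 3, 4]
Patterns do not match
Same pattern = No


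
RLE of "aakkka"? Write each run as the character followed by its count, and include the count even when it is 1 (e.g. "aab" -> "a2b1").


String: "aakkka"
Scanning for consecutive runs:
  'a' x 2
  'k' x 3
  'a' x 1
RLE = "a2k3a1"


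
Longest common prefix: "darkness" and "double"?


Word 1: "darkness"
Word 2: "double"
Comparing from start:
  Pos 0: 'd' == 'd'
  Pos 1: 'a' != 'o' (stop)
LCP = "d" (length 1)


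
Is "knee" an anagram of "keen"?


Word 1: "keen" → sorted: eekn
Word 2: "knee" → sorted: eekn
Same letters? eekn == eekn
Anagram = Yes


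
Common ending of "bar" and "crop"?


Word 1: "bar"
Word 2: "crop"
Comparing from end:
  Pos -1: 'r' != 'p' (stop)
LCS = "" (length 0)


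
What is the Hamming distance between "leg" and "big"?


Comparing character by character (same length = 3):
  Pos 0: 'l' vs 'b' !=
  Pos 1: 'e' vs 'i' !=
  Pos 2: 'g' vs 'g' =
Hamming distance = 2


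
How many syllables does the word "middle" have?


Word: "middle"
Syllable breakdown: mid | dle
Counting: 2 parts
= 2 syllables


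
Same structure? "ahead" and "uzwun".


Pattern of "ahead": [0, 1, 2, 0, 3]
Pattern of "uzwun": [0, 1, 2, 0, 3]
Patterns match
Same pattern = Yes


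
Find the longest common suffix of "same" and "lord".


Word 1: "same"
Word 2: "lord"
Comparing from end:
  Pos -1: 'e' != 'd' (stop)
LCS = "" (length 0)


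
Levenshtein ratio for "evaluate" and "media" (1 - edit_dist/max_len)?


Word 1: "evaluate" (length 8)
Word 2: "media" (length 5)
One optimal edit sequence:
  1. delete 'e'  (+1)
  2. substitute 'v' -> 'm'  (+1)
  3. substitute 'a' -> 'e'  (+1)
  4. substitute 'l' -> 'd'  (+1)
  5. substitute 'u' -> 'i'  (+1)
  6. keep 'a'
  7. delete 't'  (+1)
  8. delete 'e'  (+1)
Edit distance = 7
Max length = max(8, 5) = 8
Similarity = 1 - 7/8
= 0.1250


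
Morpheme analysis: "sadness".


Word: "sadness"
Morphemes: sad | -ness
Each morpheme carries meaning
= 2 morphemes


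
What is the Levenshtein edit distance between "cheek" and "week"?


Word 1: "cheek" (length 5)
Word 2: "week" (length 4)
One optimal edit sequence (insert/delete/substitute each cost 1):
  1. delete 'c'  (+1)
  2. substitute 'h' -> 'w'  (+1)
  3. keep 'e'
  4. keep 'e'
  5. keep 'k'
Total edit operations: 2
Edit distance = 2


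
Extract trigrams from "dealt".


Word: "dealt" (length 5)
Number of trigrams = 5 - 3 + 1 = 3
  Position 0: "dea"
  Position 1: "eal"
  Position 2: "alt"
Trigrams = "dea", "eal", "alt"


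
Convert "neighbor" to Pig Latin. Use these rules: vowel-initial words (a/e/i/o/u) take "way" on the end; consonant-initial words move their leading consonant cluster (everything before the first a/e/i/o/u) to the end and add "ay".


Word: "neighbor"
Starts with consonant(s) → move to end, add 'ay'
Consonant cluster: "n"
Pig Latin = "eighbornay"


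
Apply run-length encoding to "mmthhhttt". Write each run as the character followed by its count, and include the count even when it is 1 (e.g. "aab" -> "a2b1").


String: "mmthhhttt"
Scanning for consecutive runs:
  'm' x 2
  't' x 1
  'h' x 3
  't' x 3
RLE = "m2t1h3t3"


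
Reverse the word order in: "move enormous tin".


Original: "move enormous tin"
Words (1..n): move | enormous | tin
Reversed (n..1): tin | enormous | move
Result = "tin enormous move"


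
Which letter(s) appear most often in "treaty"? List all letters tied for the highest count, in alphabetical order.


Word: "treaty"
Letter counts:
  'a': 1
  'e': 1
  'r': 1
  't': 2
  'y': 1
Maximum count = 2
Most frequent = 't' (2 times each)


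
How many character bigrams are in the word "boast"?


Word: "boast" (length 5)
Number of 2-grams = length - 2 + 1 = 5 - 2 + 1
= 4


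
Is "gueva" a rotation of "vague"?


Word: "vague", Candidate: "gueva"
Method: check if candidate is substring of word+word
"vaguevague" contains "gueva"? Yes
Is rotation = Yes


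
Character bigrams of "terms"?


Word: "terms" (length 5)
Number of bigrams = 5 - 2 + 1 = 4
  Position 0: "te"
  Position 1: "er"
  Position 2: "rm"
  Position 3: "ms"
Bigrams = "te", "er", "rm", "ms"


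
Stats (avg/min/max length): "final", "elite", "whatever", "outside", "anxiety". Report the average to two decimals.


Lengths: "final"=5, "elite"=5, "whatever"=8, "outside"=7, "anxiety"=7
Sum = 32, Count = 5
Average = 32/5 = 6.40
= avg=6.40, min=5, max=8


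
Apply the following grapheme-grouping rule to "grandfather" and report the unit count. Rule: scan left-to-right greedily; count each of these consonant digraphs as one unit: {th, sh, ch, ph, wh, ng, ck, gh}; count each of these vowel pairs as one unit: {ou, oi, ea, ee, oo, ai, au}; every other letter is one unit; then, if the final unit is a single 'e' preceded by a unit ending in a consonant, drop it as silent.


Word: "grandfather" (11 letters)
Left-to-right scan:
  1. 'g' (letter)
  2. 'r' (letter)
  3. 'a' (letter)
  4. 'n' (letter)
  5. 'd' (letter)
  6. 'f' (letter)
  7. 'a' (letter)
  8. 'th' (digraph)
  9. 'e' (letter)
  10. 'r' (letter)
Units from scan: 10
Sound units = 10 units


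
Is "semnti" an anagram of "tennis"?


Word 1: "tennis" → sorted: einnst
Word 2: "semnti" → sorted: eimnst
Same letters? einnst != eimnst
Anagram = No


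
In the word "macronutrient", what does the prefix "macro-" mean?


Prefix: macro-
As in: macronutrient -> macro- + nutrient
Meaning = large


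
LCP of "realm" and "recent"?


Word 1: "realm"
Word 2: "recent"
Comparing from start:
  Pos 0: 'r' == 'r'
  Pos 1: 'e' == 'e'
  Pos 2: 'a' != 'c' (stop)
LCP = "re" (length 2)


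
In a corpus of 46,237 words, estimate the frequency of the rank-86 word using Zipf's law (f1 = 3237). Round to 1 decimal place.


Zipf's law: f(r) = f(1) / r
f(1) = 3237
f(86) = 3237 / 86
= 37.6 occurrences


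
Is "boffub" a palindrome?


Word: "boffub"
Reversed: "buffob"
Forward == Backward? boffub != buffob
Palindrome = No


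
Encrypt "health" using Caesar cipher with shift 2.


Word: "health"
Shift: 2
Each letter → (letter + shift) mod 26:
  'h' (7) + 2 = 9 → 'j'
  'e' (4) + 2 = 6 → 'g'
  'a' (0) + 2 = 2 → 'c'
  'l' (11) + 2 = 13 → 'n'
  't' (19) + 2 = 21 → 'v'
  'h' (7) + 2 = 9 → 'j'
Result = "jgcnvj"


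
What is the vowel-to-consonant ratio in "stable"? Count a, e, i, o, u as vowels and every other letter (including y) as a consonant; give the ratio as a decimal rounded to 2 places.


Word: "stable"
Vowels (a,e,i,o,u): 2
Consonants: 4
Ratio = 2/4
= 0.50


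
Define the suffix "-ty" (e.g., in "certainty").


Suffix: -ty
Example: certainty = certain + -ty
Meaning = quality of


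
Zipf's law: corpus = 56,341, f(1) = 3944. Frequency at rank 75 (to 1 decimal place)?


Zipf's law: f(r) = f(1) / r
f(1) = 3944
f(75) = 3944 / 75
= 52.6 occurrences


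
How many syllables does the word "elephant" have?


Word: "elephant"
Syllable breakdown: el / e / phant
Counting: 3 parts
= 3 syllables


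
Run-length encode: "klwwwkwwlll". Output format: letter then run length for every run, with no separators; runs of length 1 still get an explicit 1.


String: "klwwwkwwlll"
Scanning for consecutive runs:
  'k' x 1
  'l' x 1
  'w' x 3
  'k' x 1
  'w' x 2
  'l' x 3
RLE = "k1l1w3k1w2l3"


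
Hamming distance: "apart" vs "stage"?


Comparing character by character (same length = 5):
  Pos 0: 'a' vs 's' !=
  Pos 1: 'p' vs 't' !=
  Pos 2: 'a' vs 'a' =
  Pos 3: 'r' vs 'g' !=
  Pos 4: 't' vs 'e' !=
Hamming distance = 4


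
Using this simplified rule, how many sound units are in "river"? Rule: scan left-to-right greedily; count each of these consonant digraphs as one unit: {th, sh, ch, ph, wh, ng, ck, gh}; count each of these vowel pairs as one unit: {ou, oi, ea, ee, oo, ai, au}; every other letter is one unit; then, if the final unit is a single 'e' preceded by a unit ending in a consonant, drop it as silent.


Word: "river" (5 letters)
Left-to-right scan:
  (1) 'r' (letter)
  (2) 'i' (letter)
  (3) 'v' (letter)
  (4) 'e' (letter)
  (5) 'r' (letter)
Units from scan: 5
Sound units = 5 units


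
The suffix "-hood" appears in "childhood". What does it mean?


Suffix: -hood
As in: childhood -> child + -hood
Meaning = state / condition


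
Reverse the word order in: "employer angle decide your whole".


Original: "employer angle decide your whole"
Words (1..n): employer | angle | decide | your | whole
Reversed (n..1): whole | your | decide | angle | employer
Result = "whole your decide angle employer"


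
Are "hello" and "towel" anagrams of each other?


Word 1: "hello" → sorted: ehllo
Word 2: "towel" → sorted: elotw
Same letters? ehllo != elotw
Anagram = No


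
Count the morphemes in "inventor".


Word: "inventor"
Morphemes: invent + -or
Each morpheme carries meaning
= 2 morphemes


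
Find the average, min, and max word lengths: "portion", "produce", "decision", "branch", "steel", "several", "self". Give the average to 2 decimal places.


Lengths: "portion"=7, "produce"=7, "decision"=8, "branch"=6, "steel"=5, "several"=7, "self"=4
Sum = 44, Count = 7
Average = 44/7 = 6.29
= avg=6.29, min=4, max=8


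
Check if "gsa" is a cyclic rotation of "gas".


Word: "gas", Candidate: "gsa"
Method: check if candidate is substring of word+word
"gasgas" contains "gsa"? No
Is rotation = No


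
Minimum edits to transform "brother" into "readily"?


Word 1: "brother" (length 7)
Word 2: "readily" (length 7)
One optimal edit sequence (insert/delete/substitute each cost 1):
  1. substitute 'b' -> 'r'  (+1)
  2. substitute 'r' -> 'e'  (+1)
  3. substitute 'o' -> 'a'  (+1)
  4. substitute 't' -> 'd'  (+1)
  5. substitute 'h' -> 'i'  (+1)
  6. substitute 'e' -> 'l'  (+1)
  7. substitute 'r' -> 'y'  (+1)
Total edit operations: 7
Edit distance = 7


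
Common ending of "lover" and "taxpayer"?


Word 1: "lover"
Word 2: "taxpayer"
Comparing from end:
  Pos -1: 'r' == 'r'
  Pos -2: 'e' == 'e'
  Pos -3: 'v' != 'y' (stop)
LCS = "er" (length 2)


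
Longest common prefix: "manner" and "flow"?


Word 1: "manner"
Word 2: "flow"
Comparing from start:
  Pos 0: 'm' != 'f' (stop)
LCP = "" (length 0)


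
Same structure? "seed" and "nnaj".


Pattern of "seed": [0, 1, 1, 2]
Pattern of "nnaj": [0, 0, 1, 2]
Patterns do not match
Same pattern = No


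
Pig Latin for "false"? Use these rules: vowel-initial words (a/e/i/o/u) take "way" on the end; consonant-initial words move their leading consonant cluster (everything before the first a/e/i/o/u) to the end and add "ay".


Word: "false"
Starts with consonant(s) → move to end, add 'ay'
Consonant cluster: "f"
Pig Latin = "alsefay"


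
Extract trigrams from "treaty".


Word: "treaty" (length 6)
Number of trigrams = 6 - 3 + 1 = 4
  Position 0: "tre"
  Position 1: "rea"
  Position 2: "eat"
  Position 3: "aty"
Trigrams = "tre", "rea", "eat", "aty"


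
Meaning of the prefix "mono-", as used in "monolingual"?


Prefix: mono-
As in: monolingual -> mono- + lingual
Meaning = one


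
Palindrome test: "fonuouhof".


Word: "fonuouhof"
Reversed: "fohuounof"
Forward == Backward? fonuouhof != fohuounof
Palindrome = No


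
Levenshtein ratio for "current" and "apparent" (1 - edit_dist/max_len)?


Word 1: "current" (length 7)
Word 2: "apparent" (length 8)
One optimal edit sequence:
  1. insert 'a'  (+1)
  2. substitute 'c' -> 'p'  (+1)
  3. substitute 'u' -> 'p'  (+1)
  4. substitute 'r' -> 'a'  (+1)
  5. keep 'r'
  6. keep 'e'
  7. keep 'n'
  8. keep 't'
Edit distance = 4
Max length = max(7, 8) = 8
Similarity = 1 - 4/8
= 0.5000


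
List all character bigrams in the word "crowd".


Word: "crowd" (length 5)
Number of bigrams = 5 - 2 + 1 = 4
  Position 0: "cr"
  Position 1: "ro"
  Position 2: "ow"
  Position 3: "wd"
Bigrams = "cr", "ro", "ow", "wd"


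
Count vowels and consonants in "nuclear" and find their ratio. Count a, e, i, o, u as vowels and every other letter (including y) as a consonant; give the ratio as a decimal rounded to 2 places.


Word: "nuclear"
Vowels (a,e,i,o,u): 3
Consonants: 4
Ratio = 3/4
= 0.75


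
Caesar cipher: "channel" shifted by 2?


Word: "channel"
Shift: 2
Each letter → (letter + shift) mod 26:
  'c' (2) + 2 = 4 → 'e'
  'h' (7) + 2 = 9 → 'j'
  'a' (0) + 2 = 2 → 'c'
  'n' (13) + 2 = 15 → 'p'
  'n' (13) + 2 = 15 → 'p'
  'e' (4) + 2 = 6 → 'g'
  'l' (11) + 2 = 13 → 'n'
Result = "ejcppgn"


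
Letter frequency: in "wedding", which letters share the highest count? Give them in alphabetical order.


Word: "wedding"
Letter counts:
  'd': 2
  'e': 1
  'g': 1
  'i': 1
  'n': 1
  'w': 1
Maximum count = 2
Most frequent = 'd' (2 times each)


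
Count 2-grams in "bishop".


Word: "bishop" (length 6)
Number of 2-grams = length - 2 + 1 = 6 - 2 + 1
= 5


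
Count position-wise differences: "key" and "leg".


Comparing character by character (same length = 3):
  Pos 0: 'k' vs 'l' !=
  Pos 1: 'e' vs 'e' =
  Pos 2: 'y' vs 'g' !=
Hamming distance = 2


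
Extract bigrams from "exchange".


Word: "exchange" (length 8)
Number of bigrams = 8 - 2 + 1 = 7
  Position 0: "ex"
  Position 1: "xc"
  Position 2: "ch"
  Position 3: "ha"
  Position 4: "an"
  Position 5: "ng"
  Position 6: "ge"
Bigrams = "ex", "xc", "ch", "ha", "an", "ng", "ge"


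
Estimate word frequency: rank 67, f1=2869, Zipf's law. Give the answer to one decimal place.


Zipf's law: f(r) = f(1) / r
f(1) = 2869
f(67) = 2869 / 67
= 42.8 occurrences


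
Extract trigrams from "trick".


Word: "trick" (length 5)
Number of trigrams = 5 - 3 + 1 = 3
  Position 0: "tri"
  Position 1: "ric"
  Position 2: "ick"
Trigrams = "tri", "ric", "ick"


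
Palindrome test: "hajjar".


Word: "hajjar"
Reversed: "rajjah"
Forward == Backward? hajjar != rajjah
Palindrome = No


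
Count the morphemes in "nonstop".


Word: "nonstop"
Morphemes: non- | stop
Each morpheme carries meaning
= 2 morphemes


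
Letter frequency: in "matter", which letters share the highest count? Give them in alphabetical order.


Word: "matter"
Letter counts:
  'a': 1
  'e': 1
  'm': 1
  'r': 1
  't': 2
Maximum count = 2
Most frequent = 't' (2 times each)


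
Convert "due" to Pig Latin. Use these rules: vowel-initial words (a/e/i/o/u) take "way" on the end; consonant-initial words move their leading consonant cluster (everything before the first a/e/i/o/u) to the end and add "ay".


Word: "due"
Starts with consonant(s) → move to end, add 'ay'
Consonant cluster: "d"
Pig Latin = "ueday"


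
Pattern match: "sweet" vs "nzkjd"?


Pattern of "sweet": [0, 1, 2, 2, 3]
Pattern of "nzkjd": [0, 1, 2, 3, 4]
Patterns do not match
Same pattern = No


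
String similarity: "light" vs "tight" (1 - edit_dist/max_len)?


Word 1: "light" (length 5)
Word 2: "tight" (length 5)
One optimal edit sequence:
  1. substitute 'l' -> 't'  (+1)
  2. keep 'i'
  3. keep 'g'
  4. keep 'h'
  5. keep 't'
Edit distance = 1
Max length = max(5, 5) = 5
Similarity = 1 - 1/5
= 0.8000


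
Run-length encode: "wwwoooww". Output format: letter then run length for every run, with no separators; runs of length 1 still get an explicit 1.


String: "wwwoooww"
Scanning for consecutive runs:
  'w' x 3
  'o' x 3
  'w' x 2
RLE = "w3o3w2"


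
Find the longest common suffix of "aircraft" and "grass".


Word 1: "aircraft"
Word 2: "grass"
Comparing from end:
  Pos -1: 't' != 's' (stop)
LCS = "" (length 0)


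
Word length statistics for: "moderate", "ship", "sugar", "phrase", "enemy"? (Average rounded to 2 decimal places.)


Lengths: "moderate"=8, "ship"=4, "sugar"=5, "phrase"=6, "enemy"=5
Sum = 28, Count = 5
Average = 28/5 = 5.60
= avg=5.60, min=4, max=8


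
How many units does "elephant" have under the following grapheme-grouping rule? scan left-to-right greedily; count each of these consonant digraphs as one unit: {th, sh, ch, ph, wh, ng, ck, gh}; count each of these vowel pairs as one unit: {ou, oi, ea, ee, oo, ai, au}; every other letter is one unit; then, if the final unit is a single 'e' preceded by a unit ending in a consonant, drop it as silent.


Word: "elephant" (8 letters)
Left-to-right scan:
  (1) 'e' (letter)
  (2) 'l' (letter)
  (3) 'e' (letter)
  (4) 'ph' (digraph)
  (5) 'a' (letter)
  (6) 'n' (letter)
  (7) 't' (letter)
Units from scan: 7
Sound units = 7 units


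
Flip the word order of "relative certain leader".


Original: "relative certain leader"
Words (1..n): relative | certain | leader
Reversed (n..1): leader | certain | relative
Result = "leader certain relative"


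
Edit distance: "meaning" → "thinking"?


Word 1: "meaning" (length 7)
Word 2: "thinking" (length 8)
One optimal edit sequence (insert/delete/substitute each cost 1):
  1. substitute 'm' -> 't'  (+1)
  2. substitute 'e' -> 'h'  (+1)
  3. substitute 'a' -> 'i'  (+1)
  4. keep 'n'
  5. insert 'k'  (+1)
  6. keep 'i'
  7. keep 'n'
  8. keep 'g'
Total edit operations: 4
Edit distance = 4


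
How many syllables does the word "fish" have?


Word: "fish"
Syllable breakdown: fish
Counting: 1 part
= 1 syllable


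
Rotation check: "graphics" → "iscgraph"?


Word: "graphics", Candidate: "iscgraph"
Method: check if candidate is substring of word+word
"graphicsgraphics" contains "iscgraph"? No
Is rotation = No


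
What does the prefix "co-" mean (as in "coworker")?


Prefix: co-
Example: coworker (co- + worker)
Meaning = together


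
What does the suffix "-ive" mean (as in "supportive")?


Suffix: -ive
As in: supportive -> support + -ive
Meaning = tending to


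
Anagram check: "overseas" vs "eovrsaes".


Word 1: "overseas" → sorted: aeeorssv
Word 2: "eovrsaes" → sorted: aeeorssv
Same letters? aeeorssv == aeeorssv
Anagram = Yes


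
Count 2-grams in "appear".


Word: "appear" (length 6)
Number of 2-grams = length - 2 + 1 = 6 - 2 + 1
= 5


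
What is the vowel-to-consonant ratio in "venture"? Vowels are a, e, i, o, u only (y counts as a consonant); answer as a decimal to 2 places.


Word: "venture"
Vowels (a,e,i,o,u): 3
Consonants: 4
Ratio = 3/4
= 0.75


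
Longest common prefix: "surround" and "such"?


Word 1: "surround"
Word 2: "such"
Comparing from start:
  Pos 0: 's' == 's'
  Pos 1: 'u' == 'u'
  Pos 2: 'r' != 'c' (stop)
LCP = "su" (length 2)


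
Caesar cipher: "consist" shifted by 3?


Word: "consist"
Shift: 3
Each letter → (letter + shift) mod 26:
  'c' (2) + 3 = 5 → 'f'
  'o' (14) + 3 = 17 → 'r'
  'n' (13) + 3 = 16 → 'q'
  's' (18) + 3 = 21 → 'v'
  'i' (8) + 3 = 11 → 'l'
  's' (18) + 3 = 21 → 'v'
  't' (19) + 3 = 22 → 'w'
Result = "frqvlvw"


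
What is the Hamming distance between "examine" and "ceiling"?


Comparing character by character (same length = 7):
  Pos 0: 'e' vs 'c' !=
  Pos 1: 'x' vs 'e' !=
  Pos 2: 'a' vs 'i' !=
  Pos 3: 'm' vs 'l' !=
  Pos 4: 'i' vs 'i' =
  Pos 5: 'n' vs 'n' =
  Pos 6: 'e' vs 'g' !=
Hamming distance = 5


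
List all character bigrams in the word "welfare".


Word: "welfare" (length 7)
Number of bigrams = 7 - 2 + 1 = 6
  Position 0: "we"
  Position 1: "el"
  Position 2: "lf"
  Position 3: "fa"
  Position 4: "ar"
  Position 5: "re"
Bigrams = "we", "el", "lf", "fa", "ar", "re"


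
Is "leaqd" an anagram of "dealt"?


Word 1: "dealt" → sorted: adelt
Word 2: "leaqd" → sorted: adelq
Same letters? adelt != adelq
Anagram = No


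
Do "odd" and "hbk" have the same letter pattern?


Pattern of "odd": [0, 1, 1]
Pattern of "hbk": [0, 1, 2]
Patterns do not match
Same pattern = No


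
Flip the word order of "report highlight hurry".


Original: "report highlight hurry"
Words (1..n): report | highlight | hurry
Reversed (n..1): hurry | highlight | report
Result = "hurry highlight report"


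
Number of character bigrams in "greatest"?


Word: "greatest" (length 8)
Number of 2-grams = length - 2 + 1 = 8 - 2 + 1
= 7


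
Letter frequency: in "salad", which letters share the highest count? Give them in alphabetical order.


Word: "salad"
Letter counts:
  'a': 2
  'd': 1
  'l': 1
  's': 1
Maximum count = 2
Most frequent = 'a' (2 times each)
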